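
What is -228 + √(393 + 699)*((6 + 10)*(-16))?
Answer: -228 - 512*√273 ≈ -8687.6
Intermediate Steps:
-228 + √(393 + 699)*((6 + 10)*(-16)) = -228 + √1092*(16*(-16)) = -228 + (2*√273)*(-256) = -228 - 512*√273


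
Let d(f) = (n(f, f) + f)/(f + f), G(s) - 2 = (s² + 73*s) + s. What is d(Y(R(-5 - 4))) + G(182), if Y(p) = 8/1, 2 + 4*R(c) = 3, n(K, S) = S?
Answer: 46595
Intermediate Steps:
G(s) = 2 + s² + 74*s (G(s) = 2 + ((s² + 73*s) + s) = 2 + (s² + 74*s) = 2 + s² + 74*s)
R(c) = ¼ (R(c) = -½ + (¼)*3 = -½ + ¾ = ¼)
Y(p) = 8 (Y(p) = 8*1 = 8)
d(f) = 1 (d(f) = (f + f)/(f + f) = (2*f)/((2*f)) = (2*f)*(1/(2*f)) = 1)
d(Y(R(-5 - 4))) + G(182) = 1 + (2 + 182² + 74*182) = 1 + (2 + 33124 + 13468) = 1 + 46594 = 46595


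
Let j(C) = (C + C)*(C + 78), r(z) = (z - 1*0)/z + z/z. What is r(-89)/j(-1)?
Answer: -1/77 ≈ -0.012987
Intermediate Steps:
r(z) = 2 (r(z) = (z + 0)/z + 1 = z/z + 1 = 1 + 1 = 2)
j(C) = 2*C*(78 + C) (j(C) = (2*C)*(78 + C) = 2*C*(78 + C))
r(-89)/j(-1) = 2/((2*(-1)*(78 - 1))) = 2/((2*(-1)*77)) = 2/(-154) = 2*(-1/154) = -1/77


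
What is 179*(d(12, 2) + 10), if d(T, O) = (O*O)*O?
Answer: 3222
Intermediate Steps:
d(T, O) = O³ (d(T, O) = O²*O = O³)
179*(d(12, 2) + 10) = 179*(2³ + 10) = 179*(8 + 10) = 179*18 = 3222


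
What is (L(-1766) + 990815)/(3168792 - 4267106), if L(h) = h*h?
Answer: -4109571/1098314 ≈ -3.7417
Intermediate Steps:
L(h) = h²
(L(-1766) + 990815)/(3168792 - 4267106) = ((-1766)² + 990815)/(3168792 - 4267106) = (3118756 + 990815)/(-1098314) = 4109571*(-1/1098314) = -4109571/1098314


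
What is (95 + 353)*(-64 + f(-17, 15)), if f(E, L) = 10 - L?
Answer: -30912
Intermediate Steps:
(95 + 353)*(-64 + f(-17, 15)) = (95 + 353)*(-64 + (10 - 1*15)) = 448*(-64 + (10 - 15)) = 448*(-64 - 5) = 448*(-69) = -30912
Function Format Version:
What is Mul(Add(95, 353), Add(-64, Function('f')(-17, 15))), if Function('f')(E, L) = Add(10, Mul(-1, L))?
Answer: -30912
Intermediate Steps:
Mul(Add(95, 353), Add(-64, Function('f')(-17, 15))) = Mul(Add(95, 353), Add(-64, Add(10, Mul(-1, 15)))) = Mul(448, Add(-64, Add(10, -15))) = Mul(448, Add(-64, -5)) = Mul(448, -69) = -30912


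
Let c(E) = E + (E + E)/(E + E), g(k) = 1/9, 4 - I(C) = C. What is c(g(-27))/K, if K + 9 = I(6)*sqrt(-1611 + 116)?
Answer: -10/6061 + 20*I*sqrt(1495)/54549 ≈ -0.0016499 + 0.014176*I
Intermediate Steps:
I(C) = 4 - C
g(k) = 1/9
c(E) = 1 + E (c(E) = E + (2*E)/((2*E)) = E + (2*E)*(1/(2*E)) = E + 1 = 1 + E)
K = -9 - 2*I*sqrt(1495) (K = -9 + (4 - 1*6)*sqrt(-1611 + 116) = -9 + (4 - 6)*sqrt(-1495) = -9 - 2*I*sqrt(1495) ≈ -9.0 - 77.33*I)
c(g(-27))/K = (1 + 1/9)/(-9 - 2*I*sqrt(1495)) = 10/(9*(-9 - 2*I*sqrt(1495)))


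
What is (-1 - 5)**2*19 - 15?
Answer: 669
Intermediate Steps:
(-1 - 5)**2*19 - 15 = (-6)**2*19 - 15 = 36*19 - 15 = 684 - 15 = 669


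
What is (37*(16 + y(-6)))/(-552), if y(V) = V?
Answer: -185/276 ≈ -0.67029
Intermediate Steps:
(37*(16 + y(-6)))/(-552) = (37*(16 - 6))/(-552) = (37*10)*(-1/552) = 370*(-1/552) = -185/276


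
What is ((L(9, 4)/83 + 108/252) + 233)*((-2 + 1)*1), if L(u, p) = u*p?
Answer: -135874/581 ≈ -233.86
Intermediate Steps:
L(u, p) = p*u
((L(9, 4)/83 + 108/252) + 233)*((-2 + 1)*1) = (((4*9)/83 + 108/252) + 233)*((-2 + 1)*1) = ((36*(1/83) + 108*(1/252)) + 233)*(-1*1) = ((36/83 + 3/7) + 233)*(-1) = (501/581 + 233)*(-1) = (135874/581)*(-1) = -135874/581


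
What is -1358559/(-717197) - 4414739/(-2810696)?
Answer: 997819130521/287974677016 ≈ 3.4650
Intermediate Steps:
-1358559/(-717197) - 4414739/(-2810696) = -1358559*(-1/717197) - 4414739*(-1/2810696) = 1358559/717197 + 630677/401528 = 997819130521/287974677016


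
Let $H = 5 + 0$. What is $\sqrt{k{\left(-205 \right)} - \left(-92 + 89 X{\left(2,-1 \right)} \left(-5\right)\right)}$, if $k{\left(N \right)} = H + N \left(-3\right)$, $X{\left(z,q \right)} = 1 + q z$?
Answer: $\sqrt{267} \approx 16.34$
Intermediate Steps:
$H = 5$
$k{\left(N \right)} = 5 - 3 N$ ($k{\left(N \right)} = 5 + N \left(-3\right) = 5 - 3 N$)
$\sqrt{k{\left(-205 \right)} - \left(-92 + 89 X{\left(2,-1 \right)} \left(-5\right)\right)} = \sqrt{\left(5 - -615\right) + \left(- 89 \left(1 - 2\right) \left(-5\right) + 92\right)} = \sqrt{\left(5 + 615\right) + \left(- 89 \left(1 - 2\right) \left(-5\right) + 92\right)} = \sqrt{620 + \left(- 89 \left(\left(-1\right) \left(-5\right)\right) + 92\right)} = \sqrt{620 + \left(\left(-89\right) 5 + 92\right)} = \sqrt{620 + \left(-445 + 92\right)} = \sqrt{620 - 353} = \sqrt{267}$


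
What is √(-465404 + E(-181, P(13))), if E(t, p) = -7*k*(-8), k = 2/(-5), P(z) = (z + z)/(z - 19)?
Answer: 2*I*√2908915/5 ≈ 682.22*I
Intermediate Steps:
P(z) = 2*z/(-19 + z) (P(z) = (2*z)/(-19 + z) = 2*z/(-19 + z))
k = -⅖ (k = 2*(-⅕) = -⅖ ≈ -0.40000)
E(t, p) = -112/5 (E(t, p) = -7*(-⅖)*(-8) = (14/5)*(-8) = -112/5)
√(-465404 + E(-181, P(13))) = √(-465404 - 112/5) = √(-2327132/5) = 2*I*√2908915/5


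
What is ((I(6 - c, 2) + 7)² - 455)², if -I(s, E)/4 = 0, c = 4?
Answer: 164836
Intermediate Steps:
I(s, E) = 0 (I(s, E) = -4*0 = 0)
((I(6 - c, 2) + 7)² - 455)² = ((0 + 7)² - 455)² = (7² - 455)² = (49 - 455)² = (-406)² = 164836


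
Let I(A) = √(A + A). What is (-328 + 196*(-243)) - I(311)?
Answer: -47956 - √622 ≈ -47981.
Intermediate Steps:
I(A) = √2*√A (I(A) = √(2*A) = √2*√A)
(-328 + 196*(-243)) - I(311) = (-328 + 196*(-243)) - √2*√311 = (-328 - 47628) - √622 = -47956 - √622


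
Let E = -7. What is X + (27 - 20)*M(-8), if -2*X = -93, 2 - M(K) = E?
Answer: 219/2 ≈ 109.50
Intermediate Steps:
M(K) = 9 (M(K) = 2 - 1*(-7) = 2 + 7 = 9)
X = 93/2 (X = -½*(-93) = 93/2 ≈ 46.500)
X + (27 - 20)*M(-8) = 93/2 + (27 - 20)*9 = 93/2 + 7*9 = 93/2 + 63 = 219/2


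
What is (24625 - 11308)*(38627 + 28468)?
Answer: 893504115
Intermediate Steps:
(24625 - 11308)*(38627 + 28468) = 13317*67095 = 893504115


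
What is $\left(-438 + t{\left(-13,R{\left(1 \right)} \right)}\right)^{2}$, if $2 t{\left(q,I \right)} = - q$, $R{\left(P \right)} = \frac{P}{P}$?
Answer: $\frac{744769}{4} \approx 1.8619 \cdot 10^{5}$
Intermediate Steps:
$R{\left(P \right)} = 1$
$t{\left(q,I \right)} = - \frac{q}{2}$ ($t{\left(q,I \right)} = \frac{\left(-1\right) q}{2} = - \frac{q}{2}$)
$\left(-438 + t{\left(-13,R{\left(1 \right)} \right)}\right)^{2} = \left(-438 - - \frac{13}{2}\right)^{2} = \left(-438 + \frac{13}{2}\right)^{2} = \left(- \frac{863}{2}\right)^{2} = \frac{744769}{4}$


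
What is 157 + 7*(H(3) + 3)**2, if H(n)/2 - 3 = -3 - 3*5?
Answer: 5260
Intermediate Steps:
H(n) = -30 (H(n) = 6 + 2*(-3 - 3*5) = 6 + 2*(-3 - 15) = 6 + 2*(-18) = 6 - 36 = -30)
157 + 7*(H(3) + 3)**2 = 157 + 7*(-30 + 3)**2 = 157 + 7*(-27)**2 = 157 + 7*729 = 157 + 5103 = 5260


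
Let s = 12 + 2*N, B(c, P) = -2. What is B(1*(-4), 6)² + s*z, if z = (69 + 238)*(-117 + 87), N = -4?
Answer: -36836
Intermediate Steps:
z = -9210 (z = 307*(-30) = -9210)
s = 4 (s = 12 + 2*(-4) = 12 - 8 = 4)
B(1*(-4), 6)² + s*z = (-2)² + 4*(-9210) = 4 - 36840 = -36836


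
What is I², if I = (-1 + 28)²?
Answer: 531441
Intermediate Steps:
I = 729 (I = 27² = 729)
I² = 729² = 531441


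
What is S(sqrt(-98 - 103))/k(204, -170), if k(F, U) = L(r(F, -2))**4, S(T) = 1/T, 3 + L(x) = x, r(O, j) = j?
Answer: -I*sqrt(201)/125625 ≈ -0.00011286*I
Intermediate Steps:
L(x) = -3 + x
k(F, U) = 625 (k(F, U) = (-3 - 2)**4 = (-5)**4 = 625)
S(sqrt(-98 - 103))/k(204, -170) = 1/(sqrt(-98 - 103)*625) = (1/625)/sqrt(-201) = (1/625)/(I*sqrt(201)) = -I*sqrt(201)/201*(1/625) = -I*sqrt(201)/125625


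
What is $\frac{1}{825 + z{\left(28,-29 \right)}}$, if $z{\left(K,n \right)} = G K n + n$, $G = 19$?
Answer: $- \frac{1}{14632} \approx -6.8343 \cdot 10^{-5}$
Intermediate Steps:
$z{\left(K,n \right)} = n + 19 K n$ ($z{\left(K,n \right)} = 19 K n + n = n + 19 K n$)
$\frac{1}{825 + z{\left(28,-29 \right)}} = \frac{1}{825 - 29 \left(1 + 19 \cdot 28\right)} = \frac{1}{825 - 29 \left(1 + 532\right)} = \frac{1}{825 - 15457} = \frac{1}{-14632} = - \frac{1}{14632}$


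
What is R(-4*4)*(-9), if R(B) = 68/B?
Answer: 153/4 ≈ 38.250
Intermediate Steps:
R(-4*4)*(-9) = (68/((-4*4)))*(-9) = (68/(-16))*(-9) = (68*(-1/16))*(-9) = -17/4*(-9) = 153/4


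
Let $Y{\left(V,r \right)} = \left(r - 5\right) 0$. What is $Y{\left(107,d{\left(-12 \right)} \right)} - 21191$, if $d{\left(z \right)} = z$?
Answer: $-21191$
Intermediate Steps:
$Y{\left(V,r \right)} = 0$ ($Y{\left(V,r \right)} = \left(-5 + r\right) 0 = 0$)
$Y{\left(107,d{\left(-12 \right)} \right)} - 21191 = 0 - 21191 = -21191$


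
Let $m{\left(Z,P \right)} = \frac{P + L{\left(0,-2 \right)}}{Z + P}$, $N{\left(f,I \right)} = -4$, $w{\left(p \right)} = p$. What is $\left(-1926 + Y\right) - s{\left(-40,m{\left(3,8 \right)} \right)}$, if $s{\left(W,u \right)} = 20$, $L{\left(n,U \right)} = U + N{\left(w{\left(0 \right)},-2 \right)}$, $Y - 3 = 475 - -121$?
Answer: $-1347$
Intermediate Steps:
$Y = 599$ ($Y = 3 + \left(475 - -121\right) = 3 + \left(475 + 121\right) = 3 + 596 = 599$)
$L{\left(n,U \right)} = -4 + U$ ($L{\left(n,U \right)} = U - 4 = -4 + U$)
$m{\left(Z,P \right)} = \frac{-6 + P}{P + Z}$ ($m{\left(Z,P \right)} = \frac{P - 6}{Z + P} = \frac{P - 6}{P + Z} = \frac{-6 + P}{P + Z}$)
$\left(-1926 + Y\right) - s{\left(-40,m{\left(3,8 \right)} \right)} = \left(-1926 + 599\right) - 20 = -1327 - 20 = -1347$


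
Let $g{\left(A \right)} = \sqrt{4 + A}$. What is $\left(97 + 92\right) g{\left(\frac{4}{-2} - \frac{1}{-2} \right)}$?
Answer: $\frac{189 \sqrt{10}}{2} \approx 298.84$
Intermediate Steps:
$\left(97 + 92\right) g{\left(\frac{4}{-2} - \frac{1}{-2} \right)} = \left(97 + 92\right) \sqrt{4 + \left(\frac{4}{-2} - \frac{1}{-2}\right)} = 189 \sqrt{4 + \left(4 \left(- \frac{1}{2}\right) - - \frac{1}{2}\right)} = 189 \sqrt{4 + \left(-2 + \frac{1}{2}\right)} = 189 \sqrt{4 - \frac{3}{2}} = 189 \sqrt{\frac{5}{2}} = 189 \frac{\sqrt{10}}{2} = \frac{189 \sqrt{10}}{2}$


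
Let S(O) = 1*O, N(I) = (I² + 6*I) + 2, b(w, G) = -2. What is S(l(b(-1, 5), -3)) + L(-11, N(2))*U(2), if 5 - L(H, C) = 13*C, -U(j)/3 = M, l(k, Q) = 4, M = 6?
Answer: 4126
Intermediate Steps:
N(I) = 2 + I² + 6*I
U(j) = -18 (U(j) = -3*6 = -18)
S(O) = O
L(H, C) = 5 - 13*C
S(l(b(-1, 5), -3)) + L(-11, N(2))*U(2) = 4 + (5 - 13*(2 + 2² + 6*2))*(-18) = 4 + (5 - 13*(2 + 4 + 12))*(-18) = 4 + (5 - 13*18)*(-18) = 4 + (5 - 234)*(-18) = 4 - 229*(-18) = 4 + 4122 = 4126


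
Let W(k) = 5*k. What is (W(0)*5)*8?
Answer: 0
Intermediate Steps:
(W(0)*5)*8 = ((5*0)*5)*8 = (0*5)*8 = 0*8 = 0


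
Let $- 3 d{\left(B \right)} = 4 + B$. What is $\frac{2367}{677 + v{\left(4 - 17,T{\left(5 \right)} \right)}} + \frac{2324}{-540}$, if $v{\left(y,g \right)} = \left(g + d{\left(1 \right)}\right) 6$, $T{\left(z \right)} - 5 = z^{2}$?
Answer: $- \frac{172562}{114345} \approx -1.5091$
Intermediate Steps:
$T{\left(z \right)} = 5 + z^{2}$
$d{\left(B \right)} = - \frac{4}{3} - \frac{B}{3}$ ($d{\left(B \right)} = - \frac{4 + B}{3} = - \frac{4}{3} - \frac{B}{3}$)
$v{\left(y,g \right)} = -10 + 6 g$ ($v{\left(y,g \right)} = \left(g - \frac{5}{3}\right) 6 = \left(- \frac{5}{3} + g\right) 6 = -10 + 6 g$)
$\frac{2367}{677 + v{\left(4 - 17,T{\left(5 \right)} \right)}} + \frac{2324}{-540} = \frac{2367}{677 - \left(10 - 6 \left(5 + 5^{2}\right)\right)} + \frac{2324}{-540} = \frac{2367}{677 - \left(10 - 6 \left(5 + 25\right)\right)} + 2324 \left(- \frac{1}{540}\right) = \frac{2367}{677 + \left(-10 + 6 \cdot 30\right)} - \frac{581}{135} = \frac{2367}{677 + \left(-10 + 180\right)} - \frac{581}{135} = \frac{2367}{677 + 170} - \frac{581}{135} = \frac{2367}{847} - \frac{581}{135} = - \frac{172562}{114345}$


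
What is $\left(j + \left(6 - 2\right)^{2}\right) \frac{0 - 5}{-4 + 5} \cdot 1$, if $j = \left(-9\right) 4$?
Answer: $100$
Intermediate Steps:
$j = -36$
$\left(j + \left(6 - 2\right)^{2}\right) \frac{0 - 5}{-4 + 5} \cdot 1 = \left(-36 + \left(6 - 2\right)^{2}\right) \frac{0 - 5}{-4 + 5} \cdot 1 = \left(-36 + 4^{2}\right) - \frac{5}{1} \cdot 1 = \left(-36 + 16\right) \left(-5\right) 1 \cdot 1 = - 20 \left(\left(-5\right) 1\right) = \left(-20\right) \left(-5\right) = 100$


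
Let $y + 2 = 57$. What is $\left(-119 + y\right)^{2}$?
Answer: $4096$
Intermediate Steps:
$y = 55$ ($y = -2 + 57 = 55$)
$\left(-119 + y\right)^{2} = \left(-119 + 55\right)^{2} = \left(-64\right)^{2} = 4096$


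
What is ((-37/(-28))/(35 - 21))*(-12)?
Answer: -111/98 ≈ -1.1327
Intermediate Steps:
((-37/(-28))/(35 - 21))*(-12) = ((-37*(-1/28))/14)*(-12) = ((1/14)*(37/28))*(-12) = (37/392)*(-12) = -111/98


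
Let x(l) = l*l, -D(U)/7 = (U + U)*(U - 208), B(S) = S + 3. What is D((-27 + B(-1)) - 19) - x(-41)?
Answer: -156913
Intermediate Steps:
B(S) = 3 + S
D(U) = -14*U*(-208 + U) (D(U) = -7*(U + U)*(U - 208) = -7*2*U*(-208 + U) = -14*U*(-208 + U))
x(l) = l²
D((-27 + B(-1)) - 19) - x(-41) = 14*((-27 + (3 - 1)) - 19)*(208 - ((-27 + (3 - 1)) - 19)) - 1*(-41)² = 14*((-27 + 2) - 19)*(208 - ((-27 + 2) - 19)) - 1*1681 = 14*(-25 - 19)*(208 - (-25 - 19)) - 1681 = 14*(-44)*(208 - 1*(-44)) - 1681 = 14*(-44)*(208 + 44) - 1681 = 14*(-44)*252 - 1681 = -155232 - 1681 = -156913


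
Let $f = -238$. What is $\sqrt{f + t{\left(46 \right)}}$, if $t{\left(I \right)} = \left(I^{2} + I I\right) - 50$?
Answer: $2 \sqrt{986} \approx 62.801$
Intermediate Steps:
$t{\left(I \right)} = -50 + 2 I^{2}$ ($t{\left(I \right)} = \left(I^{2} + I^{2}\right) - 50 = 2 I^{2} - 50 = -50 + 2 I^{2}$)
$\sqrt{f + t{\left(46 \right)}} = \sqrt{-238 - \left(50 - 2 \cdot 46^{2}\right)} = \sqrt{-238 + \left(-50 + 2 \cdot 2116\right)} = \sqrt{-238 + \left(-50 + 4232\right)} = \sqrt{-238 + 4182} = \sqrt{3944} = 2 \sqrt{986}$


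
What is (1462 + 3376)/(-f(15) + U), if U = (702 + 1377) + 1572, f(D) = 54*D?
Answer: 4838/2841 ≈ 1.7029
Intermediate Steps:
U = 3651 (U = 2079 + 1572 = 3651)
(1462 + 3376)/(-f(15) + U) = (1462 + 3376)/(-54*15 + 3651) = 4838/(-1*810 + 3651) = 4838/(-810 + 3651) = 4838/2841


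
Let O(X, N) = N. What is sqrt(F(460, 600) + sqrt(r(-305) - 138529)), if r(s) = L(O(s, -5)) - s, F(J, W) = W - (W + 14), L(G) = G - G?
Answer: sqrt(-14 + 4*I*sqrt(8639)) ≈ 13.38 + 13.893*I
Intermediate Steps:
L(G) = 0
F(J, W) = -14 (F(J, W) = W - (14 + W) = W + (-14 - W) = -14)
r(s) = -s (r(s) = 0 - s = -s)
sqrt(F(460, 600) + sqrt(r(-305) - 138529)) = sqrt(-14 + sqrt(-1*(-305) - 138529)) = sqrt(-14 + sqrt(305 - 138529)) = sqrt(-14 + sqrt(-138224)) = sqrt(-14 + 4*I*sqrt(8639))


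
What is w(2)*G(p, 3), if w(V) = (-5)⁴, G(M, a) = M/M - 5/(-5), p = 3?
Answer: 1250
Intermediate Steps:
G(M, a) = 2 (G(M, a) = 1 - 5*(-⅕) = 1 + 1 = 2)
w(V) = 625
w(2)*G(p, 3) = 625*2 = 1250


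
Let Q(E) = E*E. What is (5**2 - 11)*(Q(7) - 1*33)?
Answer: 224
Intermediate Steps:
Q(E) = E**2
(5**2 - 11)*(Q(7) - 1*33) = (5**2 - 11)*(7**2 - 1*33) = (25 - 11)*(49 - 33) = 14*16 = 224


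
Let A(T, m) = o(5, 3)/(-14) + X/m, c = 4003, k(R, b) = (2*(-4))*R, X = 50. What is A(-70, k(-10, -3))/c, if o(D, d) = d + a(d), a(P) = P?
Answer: 11/224168 ≈ 4.9070e-5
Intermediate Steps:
k(R, b) = -8*R
o(D, d) = 2*d (o(D, d) = d + d = 2*d)
A(T, m) = -3/7 + 50/m (A(T, m) = (2*3)/(-14) + 50/m = 6*(-1/14) + 50/m = -3/7 + 50/m)
A(-70, k(-10, -3))/c = (-3/7 + 50/((-8*(-10))))/4003 = (-3/7 + 50/80)*(1/4003) = (-3/7 + 50*(1/80))*(1/4003) = (-3/7 + 5/8)*(1/4003) = (11/56)*(1/4003) = 11/224168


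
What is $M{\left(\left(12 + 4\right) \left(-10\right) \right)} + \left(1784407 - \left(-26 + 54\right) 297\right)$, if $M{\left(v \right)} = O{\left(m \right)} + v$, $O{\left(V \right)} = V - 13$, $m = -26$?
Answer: $1775892$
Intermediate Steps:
$O{\left(V \right)} = -13 + V$ ($O{\left(V \right)} = V - 13 = -13 + V$)
$M{\left(v \right)} = -39 + v$ ($M{\left(v \right)} = \left(-13 - 26\right) + v = -39 + v$)
$M{\left(\left(12 + 4\right) \left(-10\right) \right)} + \left(1784407 - \left(-26 + 54\right) 297\right) = \left(-39 + \left(12 + 4\right) \left(-10\right)\right) + \left(1784407 - \left(-26 + 54\right) 297\right) = \left(-39 + 16 \left(-10\right)\right) + \left(1784407 - 28 \cdot 297\right) = \left(-39 - 160\right) + \left(1784407 - 8316\right) = -199 + \left(1784407 - 8316\right) = -199 + 1776091 = 1775892$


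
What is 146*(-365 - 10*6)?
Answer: -62050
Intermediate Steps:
146*(-365 - 10*6) = 146*(-365 - 60) = 146*(-425) = -62050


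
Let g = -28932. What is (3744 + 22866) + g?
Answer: -2322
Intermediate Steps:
(3744 + 22866) + g = (3744 + 22866) - 28932 = 26610 - 28932 = -2322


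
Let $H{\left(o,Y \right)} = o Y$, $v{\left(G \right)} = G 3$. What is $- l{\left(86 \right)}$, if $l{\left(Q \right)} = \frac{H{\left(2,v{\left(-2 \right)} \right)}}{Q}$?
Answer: $\frac{6}{43} \approx 0.13953$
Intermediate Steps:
$v{\left(G \right)} = 3 G$
$H{\left(o,Y \right)} = Y o$
$l{\left(Q \right)} = - \frac{12}{Q}$ ($l{\left(Q \right)} = \frac{3 \left(-2\right) 2}{Q} = \frac{\left(-6\right) 2}{Q} = - \frac{12}{Q}$)
$- l{\left(86 \right)} = - \frac{-12}{86} = \left(-1\right) \left(- \frac{6}{43}\right) = \frac{6}{43}$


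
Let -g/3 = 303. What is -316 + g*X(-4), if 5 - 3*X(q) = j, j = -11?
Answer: -5164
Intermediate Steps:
g = -909 (g = -3*303 = -909)
X(q) = 16/3 (X(q) = 5/3 - 1/3*(-11) = 5/3 + 11/3 = 16/3)
-316 + g*X(-4) = -316 - 909*16/3 = -316 - 4848 = -5164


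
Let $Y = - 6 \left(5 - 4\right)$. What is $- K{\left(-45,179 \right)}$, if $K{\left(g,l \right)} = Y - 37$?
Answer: $43$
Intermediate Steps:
$Y = -6$ ($Y = \left(-6\right) 1 = -6$)
$K{\left(g,l \right)} = -43$ ($K{\left(g,l \right)} = -6 - 37 = -43$)
$- K{\left(-45,179 \right)} = \left(-1\right) \left(-43\right) = 43$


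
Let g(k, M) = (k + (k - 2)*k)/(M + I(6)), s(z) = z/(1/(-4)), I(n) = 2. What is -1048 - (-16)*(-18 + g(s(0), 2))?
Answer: -1336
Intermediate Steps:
s(z) = -4*z (s(z) = z/(-¼) = -4*z)
g(k, M) = (k + k*(-2 + k))/(2 + M) (g(k, M) = (k + (k - 2)*k)/(M + 2) = (k + (-2 + k)*k)/(2 + M) = (k + k*(-2 + k))/(2 + M))
-1048 - (-16)*(-18 + g(s(0), 2)) = -1048 - (-16)*(-18 + (-4*0)*(-1 - 4*0)/(2 + 2)) = -1048 - (-16)*(-18 + 0*(-1 + 0)/4) = -1048 - (-16)*(-18 + 0*(¼)*(-1)) = -1048 - (-16)*(-18 + 0) = -1048 - (-16)*(-18) = -1048 - 1*288 = -1048 - 288 = -1336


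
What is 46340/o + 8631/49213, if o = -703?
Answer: -2274462827/34596739 ≈ -65.742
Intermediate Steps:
46340/o + 8631/49213 = 46340/(-703) + 8631/49213 = 46340*(-1/703) + 8631*(1/49213) = -46340/703 + 8631/49213 = -2274462827/34596739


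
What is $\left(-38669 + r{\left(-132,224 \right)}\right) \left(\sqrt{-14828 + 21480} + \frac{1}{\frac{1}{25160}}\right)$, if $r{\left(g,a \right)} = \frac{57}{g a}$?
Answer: $- \frac{1198627693035}{1232} - \frac{381121683 \sqrt{1663}}{4928} \approx -9.7607 \cdot 10^{8}$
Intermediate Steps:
$r{\left(g,a \right)} = \frac{57}{a g}$
$\left(-38669 + r{\left(-132,224 \right)}\right) \left(\sqrt{-14828 + 21480} + \frac{1}{\frac{1}{25160}}\right) = \left(-38669 + \frac{57}{224 \left(-132\right)}\right) \left(\sqrt{-14828 + 21480} + \frac{1}{\frac{1}{25160}}\right) = \left(-38669 + 57 \cdot \frac{1}{224} \left(- \frac{1}{132}\right)\right) \left(\sqrt{6652} + \frac{1}{\frac{1}{25160}}\right) = \left(-38669 - \frac{19}{9856}\right) \left(2 \sqrt{1663} + 25160\right) = - \frac{381121683 \left(25160 + 2 \sqrt{1663}\right)}{9856} = - \frac{1198627693035}{1232} - \frac{381121683 \sqrt{1663}}{4928}$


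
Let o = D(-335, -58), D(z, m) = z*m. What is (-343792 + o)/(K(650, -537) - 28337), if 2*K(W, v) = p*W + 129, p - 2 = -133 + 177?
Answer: 648724/26645 ≈ 24.347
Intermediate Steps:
p = 46 (p = 2 + (-133 + 177) = 2 + 44 = 46)
K(W, v) = 129/2 + 23*W (K(W, v) = (46*W + 129)/2 = (129 + 46*W)/2 = 129/2 + 23*W)
D(z, m) = m*z
o = 19430 (o = -58*(-335) = 19430)
(-343792 + o)/(K(650, -537) - 28337) = (-343792 + 19430)/((129/2 + 23*650) - 28337) = -324362/((129/2 + 14950) - 28337) = -324362/(30029/2 - 28337) = -324362/(-26645/2) = -324362*(-2/26645) = 648724/26645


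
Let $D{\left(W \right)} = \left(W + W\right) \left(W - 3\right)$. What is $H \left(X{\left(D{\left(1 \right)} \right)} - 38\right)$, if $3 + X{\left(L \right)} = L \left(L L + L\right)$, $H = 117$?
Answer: $-10413$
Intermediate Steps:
$D{\left(W \right)} = 2 W \left(-3 + W\right)$
$X{\left(L \right)} = -3 + L \left(L + L^{2}\right)$ ($X{\left(L \right)} = -3 + L \left(L L + L\right) = -3 + L \left(L^{2} + L\right) = -3 + L \left(L + L^{2}\right)$)
$H \left(X{\left(D{\left(1 \right)} \right)} - 38\right) = 117 \left(\left(-3 + \left(2 \cdot 1 \left(-3 + 1\right)\right)^{2} + \left(2 \cdot 1 \left(-3 + 1\right)\right)^{3}\right) - 38\right) = 117 \left(\left(-3 + \left(2 \cdot 1 \left(-2\right)\right)^{2} + \left(2 \cdot 1 \left(-2\right)\right)^{3}\right) - 38\right) = 117 \left(\left(-3 + \left(-4\right)^{2} + \left(-4\right)^{3}\right) - 38\right) = 117 \left(\left(-3 + 16 - 64\right) - 38\right) = 117 \left(-51 - 38\right) = 117 \left(-89\right) = -10413$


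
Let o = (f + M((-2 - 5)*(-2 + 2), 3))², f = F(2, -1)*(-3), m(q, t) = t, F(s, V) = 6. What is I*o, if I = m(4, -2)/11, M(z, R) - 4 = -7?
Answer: -882/11 ≈ -80.182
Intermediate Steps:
M(z, R) = -3 (M(z, R) = 4 - 7 = -3)
f = -18 (f = 6*(-3) = -18)
o = 441 (o = (-18 - 3)² = (-21)² = 441)
I = -2/11 ≈ -0.18182
I*o = -2/11*441 = -882/11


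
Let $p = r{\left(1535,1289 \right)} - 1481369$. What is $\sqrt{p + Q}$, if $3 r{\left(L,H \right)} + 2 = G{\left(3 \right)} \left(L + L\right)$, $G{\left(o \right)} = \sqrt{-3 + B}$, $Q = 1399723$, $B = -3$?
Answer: $\frac{\sqrt{-734820 + 9210 i \sqrt{6}}}{3} \approx 4.3857 + 285.77 i$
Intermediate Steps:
$G{\left(o \right)} = i \sqrt{6}$ ($G{\left(o \right)} = \sqrt{-3 - 3} = \sqrt{-6} = i \sqrt{6}$)
$r{\left(L,H \right)} = - \frac{2}{3} + \frac{2 i L \sqrt{6}}{3}$ ($r{\left(L,H \right)} = - \frac{2}{3} + \frac{i \sqrt{6} \left(L + L\right)}{3} = - \frac{2}{3} + \frac{i \sqrt{6} \cdot 2 L}{3} = - \frac{2}{3} + \frac{2 i L \sqrt{6}}{3}$)
$p = - \frac{4444109}{3} + \frac{3070 i \sqrt{6}}{3}$ ($p = \left(- \frac{2}{3} + \frac{2}{3} i 1535 \sqrt{6}\right) - 1481369 = \left(- \frac{2}{3} + \frac{3070 i \sqrt{6}}{3}\right) - 1481369 = - \frac{4444109}{3} + \frac{3070 i \sqrt{6}}{3} \approx -1.4814 \cdot 10^{6} + 2506.6 i$)
$\sqrt{p + Q} = \sqrt{\left(- \frac{4444109}{3} + \frac{3070 i \sqrt{6}}{3}\right) + 1399723} = \sqrt{- \frac{244940}{3} + \frac{3070 i \sqrt{6}}{3}}$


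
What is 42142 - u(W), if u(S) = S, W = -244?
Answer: 42386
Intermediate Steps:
42142 - u(W) = 42142 - 1*(-244) = 42142 + 244 = 42386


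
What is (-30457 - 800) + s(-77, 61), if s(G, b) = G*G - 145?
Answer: -25473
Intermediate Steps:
s(G, b) = -145 + G² (s(G, b) = G² - 145 = -145 + G²)
(-30457 - 800) + s(-77, 61) = (-30457 - 800) + (-145 + (-77)²) = -31257 + (-145 + 5929) = -31257 + 5784 = -25473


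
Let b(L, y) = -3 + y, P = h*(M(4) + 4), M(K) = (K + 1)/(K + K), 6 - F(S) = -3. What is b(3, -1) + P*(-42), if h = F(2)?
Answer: -7009/4 ≈ -1752.3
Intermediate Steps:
F(S) = 9 (F(S) = 6 - 1*(-3) = 6 + 3 = 9)
h = 9
M(K) = (1 + K)/(2*K) (M(K) = (1 + K)/((2*K)) = (1 + K)*(1/(2*K)) = (1 + K)/(2*K))
P = 333/8 (P = 9*((½)*(1 + 4)/4 + 4) = 9*((½)*(¼)*5 + 4) = 9*(5/8 + 4) = 9*(37/8) = 333/8 ≈ 41.625)
b(3, -1) + P*(-42) = (-3 - 1) + (333/8)*(-42) = -4 - 6993/4 = -7009/4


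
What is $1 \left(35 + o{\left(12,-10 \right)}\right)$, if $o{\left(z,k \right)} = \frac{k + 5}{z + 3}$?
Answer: $\frac{104}{3} \approx 34.667$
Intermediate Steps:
$o{\left(z,k \right)} = \frac{5 + k}{3 + z}$
$1 \left(35 + o{\left(12,-10 \right)}\right) = 1 \left(35 + \frac{5 - 10}{3 + 12}\right) = 1 \left(35 + \frac{1}{15} \left(-5\right)\right) = 1 \left(35 - \frac{1}{3}\right) = 1 \cdot \frac{104}{3} = \frac{104}{3}$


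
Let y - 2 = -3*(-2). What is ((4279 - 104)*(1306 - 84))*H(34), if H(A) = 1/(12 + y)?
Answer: 510185/2 ≈ 2.5509e+5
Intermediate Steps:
y = 8 (y = 2 - 3*(-2) = 2 + 6 = 8)
H(A) = 1/20 (H(A) = 1/(12 + 8) = 1/20)
((4279 - 104)*(1306 - 84))*H(34) = ((4279 - 104)*(1306 - 84))*(1/20) = (4175*1222)*(1/20) = 5101850*(1/20) = 510185/2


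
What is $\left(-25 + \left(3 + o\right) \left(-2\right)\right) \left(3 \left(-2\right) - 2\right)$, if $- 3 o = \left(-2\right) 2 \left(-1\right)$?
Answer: $\frac{680}{3} \approx 226.67$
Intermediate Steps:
$o = - \frac{4}{3}$ ($o = - \frac{\left(-2\right) 2 \left(-1\right)}{3} = - \frac{\left(-4\right) \left(-1\right)}{3} = \left(- \frac{1}{3}\right) 4 = - \frac{4}{3} \approx -1.3333$)
$\left(-25 + \left(3 + o\right) \left(-2\right)\right) \left(3 \left(-2\right) - 2\right) = \left(-25 + \left(3 - \frac{4}{3}\right) \left(-2\right)\right) \left(3 \left(-2\right) - 2\right) = \left(-25 + \frac{5}{3} \left(-2\right)\right) \left(-6 - 2\right) = \left(-25 - \frac{10}{3}\right) \left(-8\right) = \left(- \frac{85}{3}\right) \left(-8\right) = \frac{680}{3}$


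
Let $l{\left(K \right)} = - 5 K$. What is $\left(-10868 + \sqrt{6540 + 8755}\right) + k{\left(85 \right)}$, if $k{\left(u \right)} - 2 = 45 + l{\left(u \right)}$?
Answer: $-11246 + \sqrt{15295} \approx -11122.0$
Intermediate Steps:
$k{\left(u \right)} = 47 - 5 u$ ($k{\left(u \right)} = 2 - \left(-45 + 5 u\right) = 47 - 5 u$)
$\left(-10868 + \sqrt{6540 + 8755}\right) + k{\left(85 \right)} = \left(-10868 + \sqrt{6540 + 8755}\right) + \left(47 - 425\right) = \left(-10868 + \sqrt{15295}\right) + \left(47 - 425\right) = \left(-10868 + \sqrt{15295}\right) - 378 = -11246 + \sqrt{15295}$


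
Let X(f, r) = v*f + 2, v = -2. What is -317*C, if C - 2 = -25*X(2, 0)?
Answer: -16484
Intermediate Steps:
X(f, r) = 2 - 2*f (X(f, r) = -2*f + 2 = 2 - 2*f)
C = 52 (C = 2 - 25*(2 - 2*2) = 2 - 25*(2 - 4) = 2 - 25*(-2) = 2 + 50 = 52)
-317*C = -317*52 = -16484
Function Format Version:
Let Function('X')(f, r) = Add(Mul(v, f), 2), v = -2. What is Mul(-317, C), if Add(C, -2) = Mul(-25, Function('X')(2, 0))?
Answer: -16484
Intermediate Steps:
Function('X')(f, r) = Add(2, Mul(-2, f)) (Function('X')(f, r) = Add(Mul(-2, f), 2) = Add(2, Mul(-2, f)))
C = 52 (C = Add(2, Mul(-25, Add(2, Mul(-2, 2)))) = Add(2, Mul(-25, Add(2, -4))) = Add(2, Mul(-25, -2)) = Add(2, 50) = 52)
Mul(-317, C) = Mul(-317, 52) = -16484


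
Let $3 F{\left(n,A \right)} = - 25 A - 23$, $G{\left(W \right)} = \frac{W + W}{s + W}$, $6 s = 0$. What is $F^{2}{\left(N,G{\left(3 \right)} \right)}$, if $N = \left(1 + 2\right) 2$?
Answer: $\frac{5329}{9} \approx 592.11$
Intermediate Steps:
$s = 0$ ($s = \frac{1}{6} \cdot 0 = 0$)
$G{\left(W \right)} = 2$ ($G{\left(W \right)} = \frac{W + W}{0 + W} = \frac{2 W}{W} = 2$)
$N = 6$ ($N = 3 \cdot 2 = 6$)
$F{\left(n,A \right)} = - \frac{23}{3} - \frac{25 A}{3}$ ($F{\left(n,A \right)} = \frac{- 25 A - 23}{3} = \frac{-23 - 25 A}{3} = - \frac{23}{3} - \frac{25 A}{3}$)
$F^{2}{\left(N,G{\left(3 \right)} \right)} = \left(- \frac{23}{3} - \frac{50}{3}\right)^{2} = \left(- \frac{73}{3}\right)^{2} = \frac{5329}{9}$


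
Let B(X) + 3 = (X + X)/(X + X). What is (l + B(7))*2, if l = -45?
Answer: -94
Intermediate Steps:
B(X) = -2 (B(X) = -3 + (X + X)/(X + X) = -3 + (2*X)/((2*X)) = -3 + (2*X)*(1/(2*X)) = -3 + 1 = -2)
(l + B(7))*2 = (-45 - 2)*2 = -47*2 = -94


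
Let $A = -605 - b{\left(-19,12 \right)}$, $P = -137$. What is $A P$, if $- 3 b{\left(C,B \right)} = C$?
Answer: $\frac{251258}{3} \approx 83753.0$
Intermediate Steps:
$b{\left(C,B \right)} = - \frac{C}{3}$
$A = - \frac{1834}{3}$ ($A = -605 - \left(- \frac{1}{3}\right) \left(-19\right) = -605 - \frac{19}{3} = - \frac{1834}{3} \approx -611.33$)
$A P = \left(- \frac{1834}{3}\right) \left(-137\right) = \frac{251258}{3}$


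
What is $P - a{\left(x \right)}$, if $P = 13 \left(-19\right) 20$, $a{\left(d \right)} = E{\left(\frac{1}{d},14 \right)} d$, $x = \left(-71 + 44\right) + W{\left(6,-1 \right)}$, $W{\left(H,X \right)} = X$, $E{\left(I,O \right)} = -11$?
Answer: $-5248$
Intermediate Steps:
$x = -28$ ($x = \left(-71 + 44\right) - 1 = -27 - 1 = -28$)
$a{\left(d \right)} = - 11 d$
$P = -4940$ ($P = \left(-247\right) 20 = -4940$)
$P - a{\left(x \right)} = -4940 - \left(-11\right) \left(-28\right) = -4940 - 308 = -5248$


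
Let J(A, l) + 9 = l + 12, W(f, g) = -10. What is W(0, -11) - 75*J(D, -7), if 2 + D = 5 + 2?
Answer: 290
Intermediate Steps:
D = 5 (D = -2 + (5 + 2) = -2 + 7 = 5)
J(A, l) = 3 + l (J(A, l) = -9 + (l + 12) = -9 + (12 + l) = 3 + l)
W(0, -11) - 75*J(D, -7) = -10 - 75*(3 - 7) = -10 - 75*(-4) = -10 + 300 = 290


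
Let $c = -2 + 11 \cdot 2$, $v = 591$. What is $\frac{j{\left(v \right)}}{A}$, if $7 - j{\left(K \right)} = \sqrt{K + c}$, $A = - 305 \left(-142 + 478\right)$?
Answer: $- \frac{1}{14640} + \frac{\sqrt{611}}{102480} \approx 0.0001729$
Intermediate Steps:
$A = -102480$ ($A = \left(-305\right) 336 = -102480$)
$c = 20$ ($c = -2 + 22 = 20$)
$j{\left(K \right)} = 7 - \sqrt{20 + K}$ ($j{\left(K \right)} = 7 - \sqrt{K + 20} = 7 - \sqrt{20 + K}$)
$\frac{j{\left(v \right)}}{A} = \frac{7 - \sqrt{20 + 591}}{-102480} = \left(7 - \sqrt{611}\right) \left(- \frac{1}{102480}\right) = - \frac{1}{14640} + \frac{\sqrt{611}}{102480}$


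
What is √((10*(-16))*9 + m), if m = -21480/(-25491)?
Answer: 2*I*√25976433610/8497 ≈ 37.936*I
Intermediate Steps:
m = 7160/8497 (m = -21480*(-1/25491) = 7160/8497 ≈ 0.84265)
√((10*(-16))*9 + m) = √((10*(-16))*9 + 7160/8497) = √(-160*9 + 7160/8497) = √(-1440 + 7160/8497) = √(-12228520/8497) = 2*I*√25976433610/8497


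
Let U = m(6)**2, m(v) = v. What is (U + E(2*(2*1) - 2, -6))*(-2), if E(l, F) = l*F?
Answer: -48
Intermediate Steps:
E(l, F) = F*l
U = 36 (U = 6**2 = 36)
(U + E(2*(2*1) - 2, -6))*(-2) = (36 - 6*(2*(2*1) - 2))*(-2) = (36 - 6*(2*2 - 2))*(-2) = (36 - 6*(4 - 2))*(-2) = (36 - 6*2)*(-2) = (36 - 12)*(-2) = 24*(-2) = -48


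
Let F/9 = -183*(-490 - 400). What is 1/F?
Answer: 1/1465830 ≈ 6.8221e-7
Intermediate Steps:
F = 1465830 (F = 9*(-183*(-490 - 400)) = 9*(-183*(-890)) = 9*162870 = 1465830)
1/F = 1/1465830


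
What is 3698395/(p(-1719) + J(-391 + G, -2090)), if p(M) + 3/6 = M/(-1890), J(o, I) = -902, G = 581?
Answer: -388331475/94667 ≈ -4102.1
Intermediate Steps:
p(M) = -1/2 - M/1890 (p(M) = -1/2 + M/(-1890) = -1/2 + M*(-1/1890) = -1/2 - M/1890)
3698395/(p(-1719) + J(-391 + G, -2090)) = 3698395/((-1/2 - 1/1890*(-1719)) - 902) = 3698395/((-1/2 + 191/210) - 902) = 3698395/(43/105 - 902) = 3698395/(-94667/105) = 3698395*(-105/94667) = -388331475/94667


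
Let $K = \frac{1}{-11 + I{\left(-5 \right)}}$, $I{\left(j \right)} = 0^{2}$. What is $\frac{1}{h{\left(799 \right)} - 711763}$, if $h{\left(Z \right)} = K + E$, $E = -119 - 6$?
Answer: $- \frac{11}{7830769} \approx -1.4047 \cdot 10^{-6}$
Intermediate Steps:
$I{\left(j \right)} = 0$
$K = - \frac{1}{11}$ ($K = \frac{1}{-11 + 0} = \frac{1}{-11} = - \frac{1}{11} \approx -0.090909$)
$E = -125$
$h{\left(Z \right)} = - \frac{1376}{11}$ ($h{\left(Z \right)} = - \frac{1}{11} - 125 = - \frac{1376}{11}$)
$\frac{1}{h{\left(799 \right)} - 711763} = \frac{1}{- \frac{1376}{11} - 711763} = \frac{1}{- \frac{7830769}{11}} = - \frac{11}{7830769}$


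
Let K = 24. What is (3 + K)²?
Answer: 729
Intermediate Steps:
(3 + K)² = (3 + 24)² = 27² = 729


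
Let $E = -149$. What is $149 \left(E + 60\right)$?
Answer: $-13261$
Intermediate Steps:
$149 \left(E + 60\right) = 149 \left(-149 + 60\right) = 149 \left(-89\right) = -13261$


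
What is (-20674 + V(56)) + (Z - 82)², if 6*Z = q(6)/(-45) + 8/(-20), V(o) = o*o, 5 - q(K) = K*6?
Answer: -788916071/72900 ≈ -10822.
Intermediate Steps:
q(K) = 5 - 6*K (q(K) = 5 - K*6 = 5 - 6*K)
V(o) = o²
Z = 13/270 (Z = ((5 - 6*6)/(-45) + 8/(-20))/6 = ((5 - 36)*(-1/45) + 8*(-1/20))/6 = (-31*(-1/45) - ⅖)/6 = (31/45 - ⅖)/6 = (⅙)*(13/45) = 13/270 ≈ 0.048148)
(-20674 + V(56)) + (Z - 82)² = (-20674 + 56²) + (13/270 - 82)² = (-20674 + 3136) + (-22127/270)² = -17538 + 489604129/72900 = -788916071/72900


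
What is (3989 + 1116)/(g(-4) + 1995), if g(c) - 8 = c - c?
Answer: 5105/2003 ≈ 2.5487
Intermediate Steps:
g(c) = 8 (g(c) = 8 + (c - c) = 8 + 0 = 8)
(3989 + 1116)/(g(-4) + 1995) = (3989 + 1116)/(8 + 1995) = 5105/2003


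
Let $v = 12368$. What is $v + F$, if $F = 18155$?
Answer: $30523$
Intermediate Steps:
$v + F = 12368 + 18155 = 30523$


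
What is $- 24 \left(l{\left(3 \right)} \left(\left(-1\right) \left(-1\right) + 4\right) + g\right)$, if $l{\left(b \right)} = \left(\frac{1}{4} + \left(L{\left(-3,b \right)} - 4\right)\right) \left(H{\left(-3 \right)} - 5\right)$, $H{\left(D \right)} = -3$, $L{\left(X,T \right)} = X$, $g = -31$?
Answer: $-5736$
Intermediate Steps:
$l{\left(b \right)} = 54$ ($l{\left(b \right)} = \left(\frac{1}{4} - 7\right) \left(-3 - 5\right) = \left(\frac{1}{4} - 7\right) \left(-8\right) = \left(- \frac{27}{4}\right) \left(-8\right) = 54$)
$- 24 \left(l{\left(3 \right)} \left(\left(-1\right) \left(-1\right) + 4\right) + g\right) = - 24 \left(54 \left(\left(-1\right) \left(-1\right) + 4\right) - 31\right) = - 24 \left(54 \left(1 + 4\right) - 31\right) = - 24 \left(54 \cdot 5 - 31\right) = - 24 \left(270 - 31\right) = \left(-24\right) 239 = -5736$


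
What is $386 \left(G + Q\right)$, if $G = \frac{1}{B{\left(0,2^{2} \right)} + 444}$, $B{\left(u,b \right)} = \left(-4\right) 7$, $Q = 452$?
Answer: $\frac{36290369}{208} \approx 1.7447 \cdot 10^{5}$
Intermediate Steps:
$B{\left(u,b \right)} = -28$
$G = \frac{1}{416}$ ($G = \frac{1}{-28 + 444} = \frac{1}{416} \approx 0.0024038$)
$386 \left(G + Q\right) = 386 \left(\frac{1}{416} + 452\right) = 386 \cdot \frac{188033}{416} = \frac{36290369}{208}$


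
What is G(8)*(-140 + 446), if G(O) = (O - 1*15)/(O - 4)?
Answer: -1071/2 ≈ -535.50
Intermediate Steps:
G(O) = (-15 + O)/(-4 + O) (G(O) = (O - 15)/(-4 + O) = (-15 + O)/(-4 + O))
G(8)*(-140 + 446) = ((-15 + 8)/(-4 + 8))*(-140 + 446) = (-7/4)*306 = ((¼)*(-7))*306 = -7/4*306 = -1071/2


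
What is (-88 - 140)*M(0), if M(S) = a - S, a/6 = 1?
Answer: -1368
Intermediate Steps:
a = 6 (a = 6*1 = 6)
M(S) = 6 - S
(-88 - 140)*M(0) = (-88 - 140)*(6 - 1*0) = -228*(6 + 0) = -228*6 = -1368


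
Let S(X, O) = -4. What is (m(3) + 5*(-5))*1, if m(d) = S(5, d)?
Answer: -29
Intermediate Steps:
m(d) = -4
(m(3) + 5*(-5))*1 = (-4 + 5*(-5))*1 = (-4 - 25)*1 = -29*1 = -29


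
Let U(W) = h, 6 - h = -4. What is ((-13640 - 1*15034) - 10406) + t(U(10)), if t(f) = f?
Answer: -39070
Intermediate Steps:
h = 10 (h = 6 - 1*(-4) = 6 + 4 = 10)
U(W) = 10
((-13640 - 1*15034) - 10406) + t(U(10)) = ((-13640 - 1*15034) - 10406) + 10 = ((-13640 - 15034) - 10406) + 10 = (-28674 - 10406) + 10 = -39080 + 10 = -39070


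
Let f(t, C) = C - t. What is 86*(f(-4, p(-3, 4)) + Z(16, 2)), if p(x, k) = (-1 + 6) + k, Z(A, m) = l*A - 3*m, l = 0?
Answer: 602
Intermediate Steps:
Z(A, m) = -3*m (Z(A, m) = 0*A - 3*m = 0 - 3*m = -3*m)
p(x, k) = 5 + k
86*(f(-4, p(-3, 4)) + Z(16, 2)) = 86*(((5 + 4) - 1*(-4)) - 3*2) = 86*((9 + 4) - 6) = 86*(13 - 6) = 86*7 = 602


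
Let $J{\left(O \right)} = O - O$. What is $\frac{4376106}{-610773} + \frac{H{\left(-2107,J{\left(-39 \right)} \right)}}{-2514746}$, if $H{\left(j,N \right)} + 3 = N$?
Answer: $- \frac{3668264408919}{511979652886} \approx -7.1649$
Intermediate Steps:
$J{\left(O \right)} = 0$
$H{\left(j,N \right)} = -3 + N$
$\frac{4376106}{-610773} + \frac{H{\left(-2107,J{\left(-39 \right)} \right)}}{-2514746} = \frac{4376106}{-610773} + \frac{-3 + 0}{-2514746} = 4376106 \left(- \frac{1}{610773}\right) - - \frac{3}{2514746} = - \frac{1458702}{203591} + \frac{3}{2514746} = - \frac{3668264408919}{511979652886}$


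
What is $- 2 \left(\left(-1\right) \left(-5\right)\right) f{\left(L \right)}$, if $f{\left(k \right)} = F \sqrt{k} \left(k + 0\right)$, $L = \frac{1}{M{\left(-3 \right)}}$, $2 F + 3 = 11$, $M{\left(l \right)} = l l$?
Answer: $- \frac{40}{27} \approx -1.4815$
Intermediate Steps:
$M{\left(l \right)} = l^{2}$
$F = 4$ ($F = - \frac{3}{2} + \frac{1}{2} \cdot 11 = - \frac{3}{2} + \frac{11}{2} = 4$)
$L = \frac{1}{9}$ ($L = \frac{1}{\left(-3\right)^{2}} = \frac{1}{9} \approx 0.11111$)
$f{\left(k \right)} = 4 k^{\frac{3}{2}}$ ($f{\left(k \right)} = 4 \sqrt{k} \left(k + 0\right) = 4 \sqrt{k} k = 4 k^{\frac{3}{2}}$)
$- 2 \left(\left(-1\right) \left(-5\right)\right) f{\left(L \right)} = - 2 \left(\left(-1\right) \left(-5\right)\right) \frac{4}{27} = \left(-2\right) 5 \cdot 4 \cdot \frac{1}{27} = \left(-10\right) \frac{4}{27} = - \frac{40}{27}$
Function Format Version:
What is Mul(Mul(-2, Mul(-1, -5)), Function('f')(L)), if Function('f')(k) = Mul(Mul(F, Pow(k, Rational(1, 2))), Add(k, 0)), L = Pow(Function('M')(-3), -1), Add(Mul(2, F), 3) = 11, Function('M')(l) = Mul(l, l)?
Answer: Rational(-40, 27) ≈ -1.4815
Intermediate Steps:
Function('M')(l) = Pow(l, 2)
F = 4 (F = Add(Rational(-3, 2), Mul(Rational(1, 2), 11)) = Add(Rational(-3, 2), Rational(11, 2)) = 4)
L = Rational(1, 9) (L = Pow(Pow(-3, 2), -1) = Pow(9, -1) = Rational(1, 9) ≈ 0.11111)
Function('f')(k) = Mul(4, Pow(k, Rational(3, 2))) (Function('f')(k) = Mul(Mul(4, Pow(k, Rational(1, 2))), Add(k, 0)) = Mul(Mul(4, Pow(k, Rational(1, 2))), k) = Mul(4, Pow(k, Rational(3, 2))))
Mul(Mul(-2, Mul(-1, -5)), Function('f')(L)) = Mul(Mul(-2, Mul(-1, -5)), Mul(4, Pow(Rational(1, 9), Rational(3, 2)))) = Mul(Mul(-2, 5), Mul(4, Rational(1, 27))) = Mul(-10, Rational(4, 27)) = Rational(-40, 27)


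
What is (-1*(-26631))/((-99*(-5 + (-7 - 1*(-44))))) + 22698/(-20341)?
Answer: -6198065/650912 ≈ -9.5221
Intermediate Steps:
(-1*(-26631))/((-99*(-5 + (-7 - 1*(-44))))) + 22698/(-20341) = 26631/((-99*(-5 + (-7 + 44)))) + 22698*(-1/20341) = 26631/((-99*(-5 + 37))) - 22698/20341 = 26631/((-99*32)) - 22698/20341 = 26631/(-3168) - 22698/20341 = 26631*(-1/3168) - 22698/20341 = -269/32 - 22698/20341 = -6198065/650912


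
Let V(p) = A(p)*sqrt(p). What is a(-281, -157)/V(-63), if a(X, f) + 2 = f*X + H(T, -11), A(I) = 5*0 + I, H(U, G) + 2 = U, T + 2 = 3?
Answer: 6302*I*sqrt(7)/189 ≈ 88.22*I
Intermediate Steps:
T = 1 (T = -2 + 3 = 1)
H(U, G) = -2 + U
A(I) = I (A(I) = 0 + I = I)
a(X, f) = -3 + X*f (a(X, f) = -2 + (f*X + (-2 + 1)) = -2 + (X*f - 1) = -2 + (-1 + X*f) = -3 + X*f)
V(p) = p**(3/2) (V(p) = p*sqrt(p) = p**(3/2))
a(-281, -157)/V(-63) = (-3 - 281*(-157))/((-63)**(3/2)) = (-3 + 44117)/((-189*I*sqrt(7))) = 44114*(I*sqrt(7)/1323) = 6302*I*sqrt(7)/189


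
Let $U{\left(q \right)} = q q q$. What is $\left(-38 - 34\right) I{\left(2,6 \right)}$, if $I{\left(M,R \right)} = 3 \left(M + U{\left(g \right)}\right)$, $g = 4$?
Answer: $-14256$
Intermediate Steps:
$U{\left(q \right)} = q^{3}$ ($U{\left(q \right)} = q^{2} q = q^{3}$)
$I{\left(M,R \right)} = 192 + 3 M$ ($I{\left(M,R \right)} = 3 \left(M + 4^{3}\right) = 3 \left(M + 64\right) = 3 \left(64 + M\right) = 192 + 3 M$)
$\left(-38 - 34\right) I{\left(2,6 \right)} = \left(-38 - 34\right) \left(192 + 3 \cdot 2\right) = - 72 \left(192 + 6\right) = \left(-72\right) 198 = -14256$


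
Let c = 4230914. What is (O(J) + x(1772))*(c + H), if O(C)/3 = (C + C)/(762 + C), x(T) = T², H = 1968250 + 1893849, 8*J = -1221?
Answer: 41294368651024254/1625 ≈ 2.5412e+13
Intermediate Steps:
J = -1221/8 (J = (⅛)*(-1221) = -1221/8 ≈ -152.63)
H = 3862099
O(C) = 6*C/(762 + C) (O(C) = 3*((C + C)/(762 + C)) = 3*((2*C)/(762 + C)) = 3*(2*C/(762 + C)) = 6*C/(762 + C))
(O(J) + x(1772))*(c + H) = (6*(-1221/8)/(762 - 1221/8) + 1772²)*(4230914 + 3862099) = (6*(-1221/8)/(4875/8) + 3139984)*8093013 = (6*(-1221/8)*(8/4875) + 3139984)*8093013 = (-2442/1625 + 3139984)*8093013 = (5102471558/1625)*8093013 = 41294368651024254/1625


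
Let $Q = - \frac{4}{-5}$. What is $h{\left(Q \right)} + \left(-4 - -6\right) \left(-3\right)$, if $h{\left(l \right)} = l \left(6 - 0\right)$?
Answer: $- \frac{6}{5} \approx -1.2$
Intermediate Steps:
$Q = \frac{4}{5}$ ($Q = \left(-4\right) \left(- \frac{1}{5}\right) = \frac{4}{5} \approx 0.8$)
$h{\left(l \right)} = 6 l$ ($h{\left(l \right)} = l \left(6 + 0\right) = l 6 = 6 l$)
$h{\left(Q \right)} + \left(-4 - -6\right) \left(-3\right) = 6 \cdot \frac{4}{5} + \left(-4 - -6\right) \left(-3\right) = \frac{24}{5} + \left(-4 + 6\right) \left(-3\right) = \frac{24}{5} + 2 \left(-3\right) = \frac{24}{5} - 6 = - \frac{6}{5}$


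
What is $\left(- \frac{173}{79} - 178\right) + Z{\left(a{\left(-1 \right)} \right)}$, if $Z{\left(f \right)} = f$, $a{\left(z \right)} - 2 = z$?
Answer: $- \frac{14156}{79} \approx -179.19$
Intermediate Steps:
$a{\left(z \right)} = 2 + z$
$\left(- \frac{173}{79} - 178\right) + Z{\left(a{\left(-1 \right)} \right)} = \left(- \frac{173}{79} - 178\right) + \left(2 - 1\right) = \left(\left(-173\right) \frac{1}{79} - 178\right) + 1 = \left(- \frac{173}{79} - 178\right) + 1 = - \frac{14235}{79} + 1 = - \frac{14156}{79}$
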